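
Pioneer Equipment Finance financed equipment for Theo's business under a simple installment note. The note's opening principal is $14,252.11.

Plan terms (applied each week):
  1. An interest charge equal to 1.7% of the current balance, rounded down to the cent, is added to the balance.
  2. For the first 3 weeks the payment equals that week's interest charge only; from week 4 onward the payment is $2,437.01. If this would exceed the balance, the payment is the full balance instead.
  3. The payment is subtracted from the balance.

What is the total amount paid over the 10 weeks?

Week 1: opening $14,252.11; interest $242.28 → $14,494.39; payment $242.28; balance $14,252.11
Week 2: opening $14,252.11; interest $242.28 → $14,494.39; payment $242.28; balance $14,252.11
Week 3: opening $14,252.11; interest $242.28 → $14,494.39; payment $242.28; balance $14,252.11
Week 4: opening $14,252.11; interest $242.28 → $14,494.39; payment $2,437.01; balance $12,057.38
Week 5: opening $12,057.38; interest $204.97 → $12,262.35; payment $2,437.01; balance $9,825.34
Week 6: opening $9,825.34; interest $167.03 → $9,992.37; payment $2,437.01; balance $7,555.36
Week 7: opening $7,555.36; interest $128.44 → $7,683.80; payment $2,437.01; balance $5,246.79
Week 8: opening $5,246.79; interest $89.19 → $5,335.98; payment $2,437.01; balance $2,898.97
Week 9: opening $2,898.97; interest $49.28 → $2,948.25; payment $2,437.01; balance $511.24
Week 10: opening $511.24; interest $8.69 → $519.93; payment $519.93; balance $0.00
Total paid: $15,868.83

$15,868.83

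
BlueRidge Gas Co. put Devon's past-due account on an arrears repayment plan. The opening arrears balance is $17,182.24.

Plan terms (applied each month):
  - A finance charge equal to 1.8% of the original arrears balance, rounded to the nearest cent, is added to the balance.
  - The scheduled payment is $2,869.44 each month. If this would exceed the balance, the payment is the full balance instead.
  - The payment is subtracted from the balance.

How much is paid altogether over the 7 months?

Month 1: $17,182.24 +$309.28 interest = $17,491.52; pay $2,869.44 → $14,622.08
Month 2: $14,622.08 +$309.28 interest = $14,931.36; pay $2,869.44 → $12,061.92
Month 3: $12,061.92 +$309.28 interest = $12,371.20; pay $2,869.44 → $9,501.76
Month 4: $9,501.76 +$309.28 interest = $9,811.04; pay $2,869.44 → $6,941.60
Month 5: $6,941.60 +$309.28 interest = $7,250.88; pay $2,869.44 → $4,381.44
Month 6: $4,381.44 +$309.28 interest = $4,690.72; pay $2,869.44 → $1,821.28
Month 7: $1,821.28 +$309.28 interest = $2,130.56; pay $2,130.56 → $0.00
Total paid: $19,347.20

$19,347.20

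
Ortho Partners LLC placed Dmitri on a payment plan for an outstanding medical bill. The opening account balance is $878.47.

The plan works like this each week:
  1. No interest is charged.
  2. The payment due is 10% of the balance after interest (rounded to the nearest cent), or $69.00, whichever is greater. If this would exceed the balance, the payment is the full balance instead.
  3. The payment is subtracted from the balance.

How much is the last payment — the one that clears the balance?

$19.40

Week 1: $878.47 − $87.85 → $790.62
Week 2: $790.62 − $79.06 → $711.56
Week 3: $711.56 − $71.16 → $640.40
Week 4: $640.40 − $69.00 → $571.40
Week 5: $571.40 − $69.00 → $502.40
Week 6: $502.40 − $69.00 → $433.40
Week 7: $433.40 − $69.00 → $364.40
Week 8: $364.40 − $69.00 → $295.40
Week 9: $295.40 − $69.00 → $226.40
Week 10: $226.40 − $69.00 → $157.40
Week 11: $157.40 − $69.00 → $88.40
Week 12: $88.40 − $69.00 → $19.40
Week 13: $19.40 − $19.40 → $0.00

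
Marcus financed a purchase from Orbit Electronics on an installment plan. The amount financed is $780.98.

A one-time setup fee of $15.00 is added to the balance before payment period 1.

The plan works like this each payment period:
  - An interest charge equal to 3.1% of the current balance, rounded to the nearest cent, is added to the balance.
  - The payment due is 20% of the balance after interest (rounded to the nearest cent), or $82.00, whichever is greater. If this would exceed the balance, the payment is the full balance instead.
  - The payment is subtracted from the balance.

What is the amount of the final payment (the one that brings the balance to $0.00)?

# | Opening | Interest | Payment | End bal
1 | $795.98 | $24.68 | $164.13 | $656.53
2 | $656.53 | $20.35 | $135.38 | $541.50
3 | $541.50 | $16.79 | $111.66 | $446.63
4 | $446.63 | $13.85 | $92.10 | $368.38
5 | $368.38 | $11.42 | $82.00 | $297.80
6 | $297.80 | $9.23 | $82.00 | $225.03
7 | $225.03 | $6.98 | $82.00 | $150.01
8 | $150.01 | $4.65 | $82.00 | $72.66
9 | $72.66 | $2.25 | $74.91 | $0.00

$74.91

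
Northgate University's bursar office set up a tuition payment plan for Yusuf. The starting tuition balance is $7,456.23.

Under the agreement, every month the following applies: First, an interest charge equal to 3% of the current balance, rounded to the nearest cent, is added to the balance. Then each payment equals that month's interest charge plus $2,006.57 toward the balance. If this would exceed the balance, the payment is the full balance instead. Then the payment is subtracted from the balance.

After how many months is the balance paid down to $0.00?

4

Month 1: $7,456.23 +$223.69 interest = $7,679.92; pay $2,230.26 → $5,449.66
Month 2: $5,449.66 +$163.49 interest = $5,613.15; pay $2,170.06 → $3,443.09
Month 3: $3,443.09 +$103.29 interest = $3,546.38; pay $2,109.86 → $1,436.52
Month 4: $1,436.52 +$43.10 interest = $1,479.62; pay $1,479.62 → $0.00
Balance reaches $0.00 in month 4.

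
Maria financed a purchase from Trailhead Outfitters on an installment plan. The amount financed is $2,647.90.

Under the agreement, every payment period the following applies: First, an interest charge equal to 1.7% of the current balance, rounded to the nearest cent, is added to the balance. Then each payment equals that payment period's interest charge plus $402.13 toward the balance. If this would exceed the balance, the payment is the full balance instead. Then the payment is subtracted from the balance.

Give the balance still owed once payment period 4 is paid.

$1,039.38

# | Opening | Interest | Payment | End bal
1 | $2,647.90 | $45.01 | $447.14 | $2,245.77
2 | $2,245.77 | $38.18 | $440.31 | $1,843.64
3 | $1,843.64 | $31.34 | $433.47 | $1,441.51
4 | $1,441.51 | $24.51 | $426.64 | $1,039.38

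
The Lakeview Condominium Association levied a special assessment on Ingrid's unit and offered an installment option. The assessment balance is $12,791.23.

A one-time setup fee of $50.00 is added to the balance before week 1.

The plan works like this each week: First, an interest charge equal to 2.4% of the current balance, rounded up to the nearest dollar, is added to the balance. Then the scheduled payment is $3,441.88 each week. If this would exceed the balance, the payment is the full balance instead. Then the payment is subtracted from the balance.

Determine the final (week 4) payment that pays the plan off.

$3,293.59

# | Opening | Interest | Payment | End bal
1 | $12,841.23 | $309.00 | $3,441.88 | $9,708.35
2 | $9,708.35 | $234.00 | $3,441.88 | $6,500.47
3 | $6,500.47 | $157.00 | $3,441.88 | $3,215.59
4 | $3,215.59 | $78.00 | $3,293.59 | $0.00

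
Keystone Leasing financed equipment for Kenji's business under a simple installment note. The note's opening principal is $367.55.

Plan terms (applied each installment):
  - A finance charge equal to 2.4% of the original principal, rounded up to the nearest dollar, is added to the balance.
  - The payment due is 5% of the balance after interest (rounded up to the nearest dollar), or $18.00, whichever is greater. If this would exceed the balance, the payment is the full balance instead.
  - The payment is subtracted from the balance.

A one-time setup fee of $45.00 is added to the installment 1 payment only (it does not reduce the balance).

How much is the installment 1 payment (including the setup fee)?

# | Opening | Interest | Payment | Fee | End bal
1 | $367.55 | $9.00 | $19.00 | $45.00 | $357.55

$64.00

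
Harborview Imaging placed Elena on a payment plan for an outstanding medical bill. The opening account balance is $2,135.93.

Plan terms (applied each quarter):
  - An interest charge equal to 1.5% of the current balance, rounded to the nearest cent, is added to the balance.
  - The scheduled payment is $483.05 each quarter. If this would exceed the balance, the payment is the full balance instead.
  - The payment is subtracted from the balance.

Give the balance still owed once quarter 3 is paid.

Quarter 1: $2,135.93 +$32.04 interest = $2,167.97; pay $483.05 → $1,684.92
Quarter 2: $1,684.92 +$25.27 interest = $1,710.19; pay $483.05 → $1,227.14
Quarter 3: $1,227.14 +$18.41 interest = $1,245.55; pay $483.05 → $762.50

$762.50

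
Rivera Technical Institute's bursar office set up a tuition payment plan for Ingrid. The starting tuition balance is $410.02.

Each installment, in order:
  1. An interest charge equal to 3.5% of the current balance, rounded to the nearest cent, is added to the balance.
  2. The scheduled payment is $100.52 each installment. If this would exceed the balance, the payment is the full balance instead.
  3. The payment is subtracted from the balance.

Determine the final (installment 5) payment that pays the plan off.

$48.45

Installment 1: opening $410.02; interest $14.35 → $424.37; payment $100.52; balance $323.85
Installment 2: opening $323.85; interest $11.33 → $335.18; payment $100.52; balance $234.66
Installment 3: opening $234.66; interest $8.21 → $242.87; payment $100.52; balance $142.35
Installment 4: opening $142.35; interest $4.98 → $147.33; payment $100.52; balance $46.81
Installment 5: opening $46.81; interest $1.64 → $48.45; payment $48.45; balance $0.00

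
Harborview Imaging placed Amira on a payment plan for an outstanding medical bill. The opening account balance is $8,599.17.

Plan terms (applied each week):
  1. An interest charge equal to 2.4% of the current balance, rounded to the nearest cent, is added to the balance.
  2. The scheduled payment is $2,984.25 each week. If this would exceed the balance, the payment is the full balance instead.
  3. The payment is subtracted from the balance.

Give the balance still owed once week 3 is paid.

Week 1: opening $8,599.17; interest $206.38 → $8,805.55; payment $2,984.25; balance $5,821.30
Week 2: opening $5,821.30; interest $139.71 → $5,961.01; payment $2,984.25; balance $2,976.76
Week 3: opening $2,976.76; interest $71.44 → $3,048.20; payment $2,984.25; balance $63.95

$63.95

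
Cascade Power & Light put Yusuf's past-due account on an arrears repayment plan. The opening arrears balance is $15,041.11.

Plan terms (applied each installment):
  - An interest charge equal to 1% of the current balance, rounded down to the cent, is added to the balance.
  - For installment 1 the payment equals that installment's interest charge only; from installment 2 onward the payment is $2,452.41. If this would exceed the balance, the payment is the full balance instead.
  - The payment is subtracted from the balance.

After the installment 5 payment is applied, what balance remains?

$5,694.06

Installment 1: $15,041.11 +$150.41 interest = $15,191.52; pay $150.41 → $15,041.11
Installment 2: $15,041.11 +$150.41 interest = $15,191.52; pay $2,452.41 → $12,739.11
Installment 3: $12,739.11 +$127.39 interest = $12,866.50; pay $2,452.41 → $10,414.09
Installment 4: $10,414.09 +$104.14 interest = $10,518.23; pay $2,452.41 → $8,065.82
Installment 5: $8,065.82 +$80.65 interest = $8,146.47; pay $2,452.41 → $5,694.06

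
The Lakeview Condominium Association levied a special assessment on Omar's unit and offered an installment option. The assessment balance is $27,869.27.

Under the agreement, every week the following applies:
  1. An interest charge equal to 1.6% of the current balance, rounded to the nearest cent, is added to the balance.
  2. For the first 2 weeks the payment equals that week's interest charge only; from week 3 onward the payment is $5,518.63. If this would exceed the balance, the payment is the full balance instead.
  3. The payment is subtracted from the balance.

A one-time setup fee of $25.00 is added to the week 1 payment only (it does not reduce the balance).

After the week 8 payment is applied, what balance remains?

$0.00

# | Opening | Interest | Payment | Fee | End bal
1 | $27,869.27 | $445.91 | $445.91 | $25.00 | $27,869.27
2 | $27,869.27 | $445.91 | $445.91 | — | $27,869.27
3 | $27,869.27 | $445.91 | $5,518.63 | — | $22,796.55
4 | $22,796.55 | $364.74 | $5,518.63 | — | $17,642.66
5 | $17,642.66 | $282.28 | $5,518.63 | — | $12,406.31
6 | $12,406.31 | $198.50 | $5,518.63 | — | $7,086.18
7 | $7,086.18 | $113.38 | $5,518.63 | — | $1,680.93
8 | $1,680.93 | $26.89 | $1,707.82 | — | $0.00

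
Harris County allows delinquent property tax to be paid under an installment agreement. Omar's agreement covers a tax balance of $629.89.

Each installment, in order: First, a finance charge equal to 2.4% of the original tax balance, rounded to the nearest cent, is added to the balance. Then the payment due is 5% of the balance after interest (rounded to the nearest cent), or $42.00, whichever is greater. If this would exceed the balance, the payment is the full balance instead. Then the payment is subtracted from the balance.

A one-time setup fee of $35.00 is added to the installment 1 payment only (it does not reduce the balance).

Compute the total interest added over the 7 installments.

$105.84

# | Opening | Interest | Payment | Fee | End bal
1 | $629.89 | $15.12 | $42.00 | $35.00 | $603.01
2 | $603.01 | $15.12 | $42.00 | — | $576.13
3 | $576.13 | $15.12 | $42.00 | — | $549.25
4 | $549.25 | $15.12 | $42.00 | — | $522.37
5 | $522.37 | $15.12 | $42.00 | — | $495.49
6 | $495.49 | $15.12 | $42.00 | — | $468.61
7 | $468.61 | $15.12 | $42.00 | — | $441.73
Total interest: $15.12 + $15.12 + $15.12 + $15.12 + $15.12 + $15.12 + $15.12 = $105.84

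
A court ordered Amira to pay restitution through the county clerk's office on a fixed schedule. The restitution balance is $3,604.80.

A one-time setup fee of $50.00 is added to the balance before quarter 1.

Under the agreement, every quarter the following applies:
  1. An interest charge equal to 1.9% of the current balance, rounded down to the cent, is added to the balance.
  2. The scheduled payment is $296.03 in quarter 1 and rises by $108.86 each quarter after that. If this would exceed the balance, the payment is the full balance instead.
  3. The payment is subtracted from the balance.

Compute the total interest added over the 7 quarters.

# | Opening | Interest | Payment | End bal
1 | $3,654.80 | $69.44 | $296.03 | $3,428.21
2 | $3,428.21 | $65.13 | $404.89 | $3,088.45
3 | $3,088.45 | $58.68 | $513.75 | $2,633.38
4 | $2,633.38 | $50.03 | $622.61 | $2,060.80
5 | $2,060.80 | $39.15 | $731.47 | $1,368.48
6 | $1,368.48 | $26.00 | $840.33 | $554.15
7 | $554.15 | $10.52 | $564.67 | $0.00
Total interest: $69.44 + $65.13 + $58.68 + $50.03 + $39.15 + $26.00 + $10.52 = $318.95

$318.95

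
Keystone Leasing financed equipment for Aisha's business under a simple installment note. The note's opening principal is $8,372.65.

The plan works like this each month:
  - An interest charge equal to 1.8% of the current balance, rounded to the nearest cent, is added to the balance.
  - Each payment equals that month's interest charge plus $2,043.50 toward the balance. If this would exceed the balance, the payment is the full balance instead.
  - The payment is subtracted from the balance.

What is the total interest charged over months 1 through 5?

$385.71

Month 1: opening $8,372.65; interest $150.71 → $8,523.36; payment $2,194.21; balance $6,329.15
Month 2: opening $6,329.15; interest $113.92 → $6,443.07; payment $2,157.42; balance $4,285.65
Month 3: opening $4,285.65; interest $77.14 → $4,362.79; payment $2,120.64; balance $2,242.15
Month 4: opening $2,242.15; interest $40.36 → $2,282.51; payment $2,083.86; balance $198.65
Month 5: opening $198.65; interest $3.58 → $202.23; payment $202.23; balance $0.00
Total interest: $150.71 + $113.92 + $77.14 + $40.36 + $3.58 = $385.71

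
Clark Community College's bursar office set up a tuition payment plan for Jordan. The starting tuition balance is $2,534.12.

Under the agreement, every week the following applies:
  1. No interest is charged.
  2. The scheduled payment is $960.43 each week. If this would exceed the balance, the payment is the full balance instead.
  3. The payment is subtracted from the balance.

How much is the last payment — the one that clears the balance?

$613.26

Week 1: opening $2,534.12; payment $960.43; balance $1,573.69
Week 2: opening $1,573.69; payment $960.43; balance $613.26
Week 3: opening $613.26; payment $613.26; balance $0.00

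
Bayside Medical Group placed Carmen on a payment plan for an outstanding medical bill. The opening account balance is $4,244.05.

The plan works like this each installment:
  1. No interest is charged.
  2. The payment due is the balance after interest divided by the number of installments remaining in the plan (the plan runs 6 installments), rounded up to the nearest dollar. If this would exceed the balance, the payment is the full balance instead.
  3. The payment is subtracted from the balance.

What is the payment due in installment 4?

$707.00

Installment 1: $4,244.05 − $708.00 → $3,536.05
Installment 2: $3,536.05 − $708.00 → $2,828.05
Installment 3: $2,828.05 − $708.00 → $2,120.05
Installment 4: $2,120.05 − $707.00 → $1,413.05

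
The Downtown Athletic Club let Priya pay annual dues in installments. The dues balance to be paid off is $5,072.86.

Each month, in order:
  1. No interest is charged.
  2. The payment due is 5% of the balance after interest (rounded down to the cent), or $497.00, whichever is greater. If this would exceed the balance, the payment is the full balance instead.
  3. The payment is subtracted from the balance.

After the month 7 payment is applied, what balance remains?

$1,593.86

# | Opening | Payment | End bal
1 | $5,072.86 | $497.00 | $4,575.86
2 | $4,575.86 | $497.00 | $4,078.86
3 | $4,078.86 | $497.00 | $3,581.86
4 | $3,581.86 | $497.00 | $3,084.86
5 | $3,084.86 | $497.00 | $2,587.86
6 | $2,587.86 | $497.00 | $2,090.86
7 | $2,090.86 | $497.00 | $1,593.86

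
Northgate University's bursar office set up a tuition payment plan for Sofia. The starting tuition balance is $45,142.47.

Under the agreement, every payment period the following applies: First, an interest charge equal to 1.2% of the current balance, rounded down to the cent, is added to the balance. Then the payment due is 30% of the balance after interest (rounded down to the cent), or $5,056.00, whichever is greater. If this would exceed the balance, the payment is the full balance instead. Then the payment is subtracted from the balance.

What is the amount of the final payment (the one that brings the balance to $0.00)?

$1,297.31

Payment period 1: opening $45,142.47; interest $541.70 → $45,684.17; payment $13,705.25; balance $31,978.92
Payment period 2: opening $31,978.92; interest $383.74 → $32,362.66; payment $9,708.79; balance $22,653.87
Payment period 3: opening $22,653.87; interest $271.84 → $22,925.71; payment $6,877.71; balance $16,048.00
Payment period 4: opening $16,048.00; interest $192.57 → $16,240.57; payment $5,056.00; balance $11,184.57
Payment period 5: opening $11,184.57; interest $134.21 → $11,318.78; payment $5,056.00; balance $6,262.78
Payment period 6: opening $6,262.78; interest $75.15 → $6,337.93; payment $5,056.00; balance $1,281.93
Payment period 7: opening $1,281.93; interest $15.38 → $1,297.31; payment $1,297.31; balance $0.00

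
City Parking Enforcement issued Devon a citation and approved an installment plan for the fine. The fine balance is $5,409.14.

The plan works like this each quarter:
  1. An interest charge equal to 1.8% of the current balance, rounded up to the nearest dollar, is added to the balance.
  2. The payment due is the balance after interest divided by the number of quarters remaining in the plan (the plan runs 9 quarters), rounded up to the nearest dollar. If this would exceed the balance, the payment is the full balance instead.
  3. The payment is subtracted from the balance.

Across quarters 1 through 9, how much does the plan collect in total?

# | Opening | Interest | Payment | End bal
1 | $5,409.14 | $98.00 | $612.00 | $4,895.14
2 | $4,895.14 | $89.00 | $624.00 | $4,360.14
3 | $4,360.14 | $79.00 | $635.00 | $3,804.14
4 | $3,804.14 | $69.00 | $646.00 | $3,227.14
5 | $3,227.14 | $59.00 | $658.00 | $2,628.14
6 | $2,628.14 | $48.00 | $670.00 | $2,006.14
7 | $2,006.14 | $37.00 | $682.00 | $1,361.14
8 | $1,361.14 | $25.00 | $694.00 | $692.14
9 | $692.14 | $13.00 | $705.14 | $0.00
Total paid: $5,926.14

$5,926.14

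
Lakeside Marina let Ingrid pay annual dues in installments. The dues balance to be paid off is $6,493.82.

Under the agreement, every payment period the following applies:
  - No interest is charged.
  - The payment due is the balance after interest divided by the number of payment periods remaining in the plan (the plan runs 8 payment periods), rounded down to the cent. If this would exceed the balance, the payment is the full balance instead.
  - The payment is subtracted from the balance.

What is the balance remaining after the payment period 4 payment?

Payment period 1: opening $6,493.82; payment $811.72; balance $5,682.10
Payment period 2: opening $5,682.10; payment $811.72; balance $4,870.38
Payment period 3: opening $4,870.38; payment $811.73; balance $4,058.65
Payment period 4: opening $4,058.65; payment $811.73; balance $3,246.92

$3,246.92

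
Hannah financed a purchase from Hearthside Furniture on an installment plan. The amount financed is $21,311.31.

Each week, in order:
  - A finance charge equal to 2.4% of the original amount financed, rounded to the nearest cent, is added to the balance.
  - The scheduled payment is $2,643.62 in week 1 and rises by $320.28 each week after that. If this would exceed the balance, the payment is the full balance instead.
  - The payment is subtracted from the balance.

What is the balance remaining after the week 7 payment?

$0.00

Week 1: opening $21,311.31; interest $511.47 → $21,822.78; payment $2,643.62; balance $19,179.16
Week 2: opening $19,179.16; interest $511.47 → $19,690.63; payment $2,963.90; balance $16,726.73
Week 3: opening $16,726.73; interest $511.47 → $17,238.20; payment $3,284.18; balance $13,954.02
Week 4: opening $13,954.02; interest $511.47 → $14,465.49; payment $3,604.46; balance $10,861.03
Week 5: opening $10,861.03; interest $511.47 → $11,372.50; payment $3,924.74; balance $7,447.76
Week 6: opening $7,447.76; interest $511.47 → $7,959.23; payment $4,245.02; balance $3,714.21
Week 7: opening $3,714.21; interest $511.47 → $4,225.68; payment $4,225.68; balance $0.00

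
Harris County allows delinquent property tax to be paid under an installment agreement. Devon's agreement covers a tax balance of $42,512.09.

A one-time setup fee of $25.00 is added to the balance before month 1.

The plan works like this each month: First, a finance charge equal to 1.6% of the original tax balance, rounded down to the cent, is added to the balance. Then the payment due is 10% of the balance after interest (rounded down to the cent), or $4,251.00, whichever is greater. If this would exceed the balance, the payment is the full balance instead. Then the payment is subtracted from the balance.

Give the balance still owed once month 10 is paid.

# | Opening | Interest | Payment | End bal
1 | $42,537.09 | $680.19 | $4,321.72 | $38,895.56
2 | $38,895.56 | $680.19 | $4,251.00 | $35,324.75
3 | $35,324.75 | $680.19 | $4,251.00 | $31,753.94
4 | $31,753.94 | $680.19 | $4,251.00 | $28,183.13
5 | $28,183.13 | $680.19 | $4,251.00 | $24,612.32
6 | $24,612.32 | $680.19 | $4,251.00 | $21,041.51
7 | $21,041.51 | $680.19 | $4,251.00 | $17,470.70
8 | $17,470.70 | $680.19 | $4,251.00 | $13,899.89
9 | $13,899.89 | $680.19 | $4,251.00 | $10,329.08
10 | $10,329.08 | $680.19 | $4,251.00 | $6,758.27

$6,758.27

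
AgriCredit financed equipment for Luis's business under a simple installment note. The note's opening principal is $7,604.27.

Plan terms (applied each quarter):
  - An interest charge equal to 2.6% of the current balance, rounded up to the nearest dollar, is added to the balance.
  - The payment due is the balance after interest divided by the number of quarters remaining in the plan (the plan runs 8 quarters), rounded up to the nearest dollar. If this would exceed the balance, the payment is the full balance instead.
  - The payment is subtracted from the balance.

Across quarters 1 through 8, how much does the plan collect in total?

$8,554.27

Quarter 1: $7,604.27 +$198.00 interest = $7,802.27; pay $976.00 → $6,826.27
Quarter 2: $6,826.27 +$178.00 interest = $7,004.27; pay $1,001.00 → $6,003.27
Quarter 3: $6,003.27 +$157.00 interest = $6,160.27; pay $1,027.00 → $5,133.27
Quarter 4: $5,133.27 +$134.00 interest = $5,267.27; pay $1,054.00 → $4,213.27
Quarter 5: $4,213.27 +$110.00 interest = $4,323.27; pay $1,081.00 → $3,242.27
Quarter 6: $3,242.27 +$85.00 interest = $3,327.27; pay $1,110.00 → $2,217.27
Quarter 7: $2,217.27 +$58.00 interest = $2,275.27; pay $1,138.00 → $1,137.27
Quarter 8: $1,137.27 +$30.00 interest = $1,167.27; pay $1,167.27 → $0.00
Total paid: $8,554.27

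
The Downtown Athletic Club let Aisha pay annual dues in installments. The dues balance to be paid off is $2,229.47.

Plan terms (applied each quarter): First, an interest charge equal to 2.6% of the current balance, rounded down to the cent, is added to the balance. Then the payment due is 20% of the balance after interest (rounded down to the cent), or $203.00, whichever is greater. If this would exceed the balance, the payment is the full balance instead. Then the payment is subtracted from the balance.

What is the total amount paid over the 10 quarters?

Quarter 1: opening $2,229.47; interest $57.96 → $2,287.43; payment $457.48; balance $1,829.95
Quarter 2: opening $1,829.95; interest $47.57 → $1,877.52; payment $375.50; balance $1,502.02
Quarter 3: opening $1,502.02; interest $39.05 → $1,541.07; payment $308.21; balance $1,232.86
Quarter 4: opening $1,232.86; interest $32.05 → $1,264.91; payment $252.98; balance $1,011.93
Quarter 5: opening $1,011.93; interest $26.31 → $1,038.24; payment $207.64; balance $830.60
Quarter 6: opening $830.60; interest $21.59 → $852.19; payment $203.00; balance $649.19
Quarter 7: opening $649.19; interest $16.87 → $666.06; payment $203.00; balance $463.06
Quarter 8: opening $463.06; interest $12.03 → $475.09; payment $203.00; balance $272.09
Quarter 9: opening $272.09; interest $7.07 → $279.16; payment $203.00; balance $76.16
Quarter 10: opening $76.16; interest $1.98 → $78.14; payment $78.14; balance $0.00
Total paid: $2,491.95

$2,491.95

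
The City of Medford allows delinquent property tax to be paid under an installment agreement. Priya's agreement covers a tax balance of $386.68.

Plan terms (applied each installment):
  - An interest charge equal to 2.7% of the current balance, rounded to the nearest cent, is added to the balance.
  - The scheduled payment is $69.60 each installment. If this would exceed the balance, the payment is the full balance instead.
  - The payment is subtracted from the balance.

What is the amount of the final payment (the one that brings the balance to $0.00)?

$7.07

Installment 1: $386.68 +$10.44 interest = $397.12; pay $69.60 → $327.52
Installment 2: $327.52 +$8.84 interest = $336.36; pay $69.60 → $266.76
Installment 3: $266.76 +$7.20 interest = $273.96; pay $69.60 → $204.36
Installment 4: $204.36 +$5.52 interest = $209.88; pay $69.60 → $140.28
Installment 5: $140.28 +$3.79 interest = $144.07; pay $69.60 → $74.47
Installment 6: $74.47 +$2.01 interest = $76.48; pay $69.60 → $6.88
Installment 7: $6.88 +$0.19 interest = $7.07; pay $7.07 → $0.00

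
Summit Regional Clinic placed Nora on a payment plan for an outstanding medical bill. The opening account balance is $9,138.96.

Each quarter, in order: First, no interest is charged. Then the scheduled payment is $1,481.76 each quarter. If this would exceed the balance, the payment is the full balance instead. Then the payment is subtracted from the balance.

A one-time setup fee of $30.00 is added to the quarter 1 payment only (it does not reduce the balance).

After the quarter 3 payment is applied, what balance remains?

$4,693.68

Quarter 1: $9,138.96 − $1,481.76 (+ $30.00 fee) → $7,657.20
Quarter 2: $7,657.20 − $1,481.76 → $6,175.44
Quarter 3: $6,175.44 − $1,481.76 → $4,693.68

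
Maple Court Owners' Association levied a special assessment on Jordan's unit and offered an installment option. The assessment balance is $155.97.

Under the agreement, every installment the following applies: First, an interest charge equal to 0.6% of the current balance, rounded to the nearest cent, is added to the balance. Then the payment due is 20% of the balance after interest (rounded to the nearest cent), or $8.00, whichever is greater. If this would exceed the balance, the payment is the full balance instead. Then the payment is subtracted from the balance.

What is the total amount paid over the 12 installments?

# | Opening | Interest | Payment | End bal
1 | $155.97 | $0.94 | $31.38 | $125.53
2 | $125.53 | $0.75 | $25.26 | $101.02
3 | $101.02 | $0.61 | $20.33 | $81.30
4 | $81.30 | $0.49 | $16.36 | $65.43
5 | $65.43 | $0.39 | $13.16 | $52.66
6 | $52.66 | $0.32 | $10.60 | $42.38
7 | $42.38 | $0.25 | $8.53 | $34.10
8 | $34.10 | $0.20 | $8.00 | $26.30
9 | $26.30 | $0.16 | $8.00 | $18.46
10 | $18.46 | $0.11 | $8.00 | $10.57
11 | $10.57 | $0.06 | $8.00 | $2.63
12 | $2.63 | $0.02 | $2.65 | $0.00
Total paid: $160.27

$160.27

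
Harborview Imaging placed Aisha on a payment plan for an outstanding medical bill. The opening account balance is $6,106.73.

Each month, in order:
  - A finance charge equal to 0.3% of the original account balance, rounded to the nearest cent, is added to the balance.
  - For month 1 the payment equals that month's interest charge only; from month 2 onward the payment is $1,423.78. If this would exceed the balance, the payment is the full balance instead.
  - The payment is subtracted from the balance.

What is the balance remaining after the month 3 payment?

# | Opening | Interest | Payment | End bal
1 | $6,106.73 | $18.32 | $18.32 | $6,106.73
2 | $6,106.73 | $18.32 | $1,423.78 | $4,701.27
3 | $4,701.27 | $18.32 | $1,423.78 | $3,295.81

$3,295.81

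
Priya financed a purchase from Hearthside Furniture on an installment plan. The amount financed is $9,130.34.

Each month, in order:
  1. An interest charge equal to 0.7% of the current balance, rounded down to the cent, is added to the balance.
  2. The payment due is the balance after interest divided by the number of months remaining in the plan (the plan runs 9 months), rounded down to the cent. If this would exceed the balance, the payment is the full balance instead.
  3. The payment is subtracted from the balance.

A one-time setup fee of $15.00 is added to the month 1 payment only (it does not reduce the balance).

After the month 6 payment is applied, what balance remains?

$3,173.53

Month 1: $9,130.34 +$63.91 interest = $9,194.25; pay $1,021.58 (+ $15.00 fee) → $8,172.67
Month 2: $8,172.67 +$57.20 interest = $8,229.87; pay $1,028.73 → $7,201.14
Month 3: $7,201.14 +$50.40 interest = $7,251.54; pay $1,035.93 → $6,215.61
Month 4: $6,215.61 +$43.50 interest = $6,259.11; pay $1,043.18 → $5,215.93
Month 5: $5,215.93 +$36.51 interest = $5,252.44; pay $1,050.48 → $4,201.96
Month 6: $4,201.96 +$29.41 interest = $4,231.37; pay $1,057.84 → $3,173.53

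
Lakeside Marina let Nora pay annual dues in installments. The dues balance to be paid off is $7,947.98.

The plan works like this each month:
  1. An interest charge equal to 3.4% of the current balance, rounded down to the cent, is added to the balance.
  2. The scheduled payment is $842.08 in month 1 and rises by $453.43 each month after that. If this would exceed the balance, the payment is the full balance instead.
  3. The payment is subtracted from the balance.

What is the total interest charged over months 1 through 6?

$999.84

Month 1: opening $7,947.98; interest $270.23 → $8,218.21; payment $842.08; balance $7,376.13
Month 2: opening $7,376.13; interest $250.78 → $7,626.91; payment $1,295.51; balance $6,331.40
Month 3: opening $6,331.40; interest $215.26 → $6,546.66; payment $1,748.94; balance $4,797.72
Month 4: opening $4,797.72; interest $163.12 → $4,960.84; payment $2,202.37; balance $2,758.47
Month 5: opening $2,758.47; interest $93.78 → $2,852.25; payment $2,655.80; balance $196.45
Month 6: opening $196.45; interest $6.67 → $203.12; payment $203.12; balance $0.00
Total interest: $270.23 + $250.78 + $215.26 + $163.12 + $93.78 + $6.67 = $999.84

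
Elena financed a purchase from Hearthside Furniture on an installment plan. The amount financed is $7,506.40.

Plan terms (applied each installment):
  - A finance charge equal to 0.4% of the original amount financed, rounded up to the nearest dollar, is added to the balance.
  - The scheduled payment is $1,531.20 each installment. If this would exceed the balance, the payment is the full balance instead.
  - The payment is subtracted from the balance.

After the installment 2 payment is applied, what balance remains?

Installment 1: $7,506.40 +$31.00 interest = $7,537.40; pay $1,531.20 → $6,006.20
Installment 2: $6,006.20 +$31.00 interest = $6,037.20; pay $1,531.20 → $4,506.00

$4,506.00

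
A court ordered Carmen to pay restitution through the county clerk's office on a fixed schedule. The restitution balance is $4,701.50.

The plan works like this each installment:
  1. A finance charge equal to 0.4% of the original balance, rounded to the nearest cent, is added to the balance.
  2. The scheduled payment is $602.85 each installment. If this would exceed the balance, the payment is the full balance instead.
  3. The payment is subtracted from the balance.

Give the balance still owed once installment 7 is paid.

$613.22

Installment 1: $4,701.50 +$18.81 interest = $4,720.31; pay $602.85 → $4,117.46
Installment 2: $4,117.46 +$18.81 interest = $4,136.27; pay $602.85 → $3,533.42
Installment 3: $3,533.42 +$18.81 interest = $3,552.23; pay $602.85 → $2,949.38
Installment 4: $2,949.38 +$18.81 interest = $2,968.19; pay $602.85 → $2,365.34
Installment 5: $2,365.34 +$18.81 interest = $2,384.15; pay $602.85 → $1,781.30
Installment 6: $1,781.30 +$18.81 interest = $1,800.11; pay $602.85 → $1,197.26
Installment 7: $1,197.26 +$18.81 interest = $1,216.07; pay $602.85 → $613.22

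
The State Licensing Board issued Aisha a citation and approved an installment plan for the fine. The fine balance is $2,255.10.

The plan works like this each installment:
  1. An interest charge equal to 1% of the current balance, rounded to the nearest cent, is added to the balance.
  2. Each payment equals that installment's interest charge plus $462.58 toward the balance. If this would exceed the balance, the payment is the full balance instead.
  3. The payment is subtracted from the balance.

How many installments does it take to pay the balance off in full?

5

Installment 1: opening $2,255.10; interest $22.55 → $2,277.65; payment $485.13; balance $1,792.52
Installment 2: opening $1,792.52; interest $17.93 → $1,810.45; payment $480.51; balance $1,329.94
Installment 3: opening $1,329.94; interest $13.30 → $1,343.24; payment $475.88; balance $867.36
Installment 4: opening $867.36; interest $8.67 → $876.03; payment $471.25; balance $404.78
Installment 5: opening $404.78; interest $4.05 → $408.83; payment $408.83; balance $0.00
Balance reaches $0.00 in installment 5.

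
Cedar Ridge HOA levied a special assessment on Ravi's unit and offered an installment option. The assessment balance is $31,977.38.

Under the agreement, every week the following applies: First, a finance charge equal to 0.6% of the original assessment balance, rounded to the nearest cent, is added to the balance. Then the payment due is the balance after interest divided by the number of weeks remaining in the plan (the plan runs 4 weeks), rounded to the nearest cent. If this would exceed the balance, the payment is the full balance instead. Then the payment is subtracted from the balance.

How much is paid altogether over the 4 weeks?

$32,744.82

Week 1: opening $31,977.38; interest $191.86 → $32,169.24; payment $8,042.31; balance $24,126.93
Week 2: opening $24,126.93; interest $191.86 → $24,318.79; payment $8,106.26; balance $16,212.53
Week 3: opening $16,212.53; interest $191.86 → $16,404.39; payment $8,202.20; balance $8,202.19
Week 4: opening $8,202.19; interest $191.86 → $8,394.05; payment $8,394.05; balance $0.00
Total paid: $32,744.82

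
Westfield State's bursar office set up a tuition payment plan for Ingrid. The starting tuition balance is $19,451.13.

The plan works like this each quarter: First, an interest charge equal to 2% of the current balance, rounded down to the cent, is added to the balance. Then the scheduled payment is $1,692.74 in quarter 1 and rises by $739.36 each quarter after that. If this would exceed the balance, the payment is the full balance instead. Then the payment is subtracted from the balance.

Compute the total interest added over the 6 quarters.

$1,632.19

# | Opening | Interest | Payment | End bal
1 | $19,451.13 | $389.02 | $1,692.74 | $18,147.41
2 | $18,147.41 | $362.94 | $2,432.10 | $16,078.25
3 | $16,078.25 | $321.56 | $3,171.46 | $13,228.35
4 | $13,228.35 | $264.56 | $3,910.82 | $9,582.09
5 | $9,582.09 | $191.64 | $4,650.18 | $5,123.55
6 | $5,123.55 | $102.47 | $5,226.02 | $0.00
Total interest: $389.02 + $362.94 + $321.56 + $264.56 + $191.64 + $102.47 = $1,632.19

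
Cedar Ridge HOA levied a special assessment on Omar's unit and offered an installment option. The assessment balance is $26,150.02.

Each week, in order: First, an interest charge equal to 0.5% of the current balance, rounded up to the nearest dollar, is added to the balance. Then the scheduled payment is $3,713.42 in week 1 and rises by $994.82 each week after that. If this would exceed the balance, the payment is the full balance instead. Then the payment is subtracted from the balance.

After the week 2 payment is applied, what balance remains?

Week 1: $26,150.02 +$131.00 interest = $26,281.02; pay $3,713.42 → $22,567.60
Week 2: $22,567.60 +$113.00 interest = $22,680.60; pay $4,708.24 → $17,972.36

$17,972.36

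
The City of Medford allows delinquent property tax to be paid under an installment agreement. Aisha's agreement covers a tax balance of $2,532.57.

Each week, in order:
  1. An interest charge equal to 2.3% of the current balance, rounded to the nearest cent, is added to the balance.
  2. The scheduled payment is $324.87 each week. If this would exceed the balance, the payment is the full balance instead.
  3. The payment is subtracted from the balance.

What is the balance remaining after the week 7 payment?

Week 1: $2,532.57 +$58.25 interest = $2,590.82; pay $324.87 → $2,265.95
Week 2: $2,265.95 +$52.12 interest = $2,318.07; pay $324.87 → $1,993.20
Week 3: $1,993.20 +$45.84 interest = $2,039.04; pay $324.87 → $1,714.17
Week 4: $1,714.17 +$39.43 interest = $1,753.60; pay $324.87 → $1,428.73
Week 5: $1,428.73 +$32.86 interest = $1,461.59; pay $324.87 → $1,136.72
Week 6: $1,136.72 +$26.14 interest = $1,162.86; pay $324.87 → $837.99
Week 7: $837.99 +$19.27 interest = $857.26; pay $324.87 → $532.39

$532.39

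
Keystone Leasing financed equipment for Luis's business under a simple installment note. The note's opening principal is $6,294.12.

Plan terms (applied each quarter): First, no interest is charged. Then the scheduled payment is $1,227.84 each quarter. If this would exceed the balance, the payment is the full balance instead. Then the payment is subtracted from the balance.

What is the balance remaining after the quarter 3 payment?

Quarter 1: opening $6,294.12; payment $1,227.84; balance $5,066.28
Quarter 2: opening $5,066.28; payment $1,227.84; balance $3,838.44
Quarter 3: opening $3,838.44; payment $1,227.84; balance $2,610.60

$2,610.60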